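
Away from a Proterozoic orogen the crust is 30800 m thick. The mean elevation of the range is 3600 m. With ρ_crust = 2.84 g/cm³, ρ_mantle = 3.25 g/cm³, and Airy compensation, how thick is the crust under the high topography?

59300 m

Root depth r = h ρ_c / (ρ_m − ρ_c) = 3600 m × 2.84 / 0.41 = 24940 m.
Total thickness = T + h + r = 30800 m + 3600 m + 24940 m = 59300 m.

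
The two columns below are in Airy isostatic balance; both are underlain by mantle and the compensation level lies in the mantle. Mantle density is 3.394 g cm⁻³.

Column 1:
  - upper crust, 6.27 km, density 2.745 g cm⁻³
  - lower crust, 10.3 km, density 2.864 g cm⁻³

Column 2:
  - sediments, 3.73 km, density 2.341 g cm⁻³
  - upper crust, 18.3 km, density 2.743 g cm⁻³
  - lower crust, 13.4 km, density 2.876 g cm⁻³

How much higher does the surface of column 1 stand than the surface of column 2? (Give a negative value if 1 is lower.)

−3.91 km

For any compensation level in the mantle, the mantle terms cancel and isostasy reduces to e = (Σt_1 − Σt_2) − (Σ(ρt)_1 − Σ(ρt)_2) / ρ_m.
Σt_1 = 16.57 km; Σt_2 = 35.43 km; Σ(ρt)_1 = 46.71035; Σ(ρt)_2 = 97.46723 (in km·g cm⁻³).
e = (16.57 − 35.43) − (46.71035 − 97.46723) / 3.394 = −3.91 km.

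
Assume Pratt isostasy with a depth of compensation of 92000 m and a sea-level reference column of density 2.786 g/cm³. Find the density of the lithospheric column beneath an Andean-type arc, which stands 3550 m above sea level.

2.68 g/cm³

Pratt balance: ρ_ref D = ρ (D + h).
ρ = ρ_ref D/(D + h) = 2.786 × 92000 m/(92000 m + 3550 m) = 2.68 g/cm³.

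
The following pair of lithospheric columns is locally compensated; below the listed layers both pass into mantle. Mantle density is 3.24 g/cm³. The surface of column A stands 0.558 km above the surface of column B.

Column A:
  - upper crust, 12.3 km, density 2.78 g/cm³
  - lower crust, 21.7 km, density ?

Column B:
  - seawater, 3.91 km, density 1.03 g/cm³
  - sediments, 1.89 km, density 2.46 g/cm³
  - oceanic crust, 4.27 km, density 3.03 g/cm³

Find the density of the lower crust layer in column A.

2.91 g/cm³

Take the compensation level at the base of the deeper column (depth z_c below the surface of column A) and equate Σ ρ_i t_i down to z_c; mantle fills any gap and the z_c terms cancel.
Column A: 12.3×2.78 + 21.7×ρ + (z_c − 34)×3.24
Column B: 0.558×0 + 3.91×1.03 + 1.89×2.46 + 4.27×3.03 + (z_c − 0.558 − 10.07)×3.24
The z_c×3.24 term appears on both sides and cancels. Collect the known terms of each column as K = Σ(ρt)_known − 3.24 × (depth of known layers): K_A = 34.194 − 3.24×34 = −75.966; K_B = 21.6148 − 3.24×(0.558 + 10.07) = −12.81992.
Balance: K_A + 21.7×ρ = K_B, so ρ = (K_B − K_A)/21.7 = 63.1461/21.7 = 2.91 g/cm³.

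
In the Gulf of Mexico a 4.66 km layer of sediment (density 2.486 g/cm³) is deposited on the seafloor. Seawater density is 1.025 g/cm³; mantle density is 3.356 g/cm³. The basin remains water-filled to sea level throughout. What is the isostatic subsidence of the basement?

2.92 km

Submarine loading: the sediment displaces seawater, and the subsidence is in turn flooded, so s (ρ_m − ρ_w) = t (ρ_sed − ρ_w).
s = 4.66 km × (2.486 − 1.025) / (3.356 − 1.025) = 2.92 km.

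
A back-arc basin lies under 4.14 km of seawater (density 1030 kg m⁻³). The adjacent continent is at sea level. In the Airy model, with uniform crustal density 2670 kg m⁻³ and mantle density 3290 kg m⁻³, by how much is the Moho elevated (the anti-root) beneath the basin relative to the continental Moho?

Balancing pressure at the compensation depth: replacing crust with seawater at the top is compensated by replacing crust with mantle at the base: d (ρ_c − ρ_w) = a (ρ_m − ρ_c).
a = d (ρ_c − ρ_w)/(ρ_m − ρ_c) = 4.14 km × 1640/620 = 11 km.

11 km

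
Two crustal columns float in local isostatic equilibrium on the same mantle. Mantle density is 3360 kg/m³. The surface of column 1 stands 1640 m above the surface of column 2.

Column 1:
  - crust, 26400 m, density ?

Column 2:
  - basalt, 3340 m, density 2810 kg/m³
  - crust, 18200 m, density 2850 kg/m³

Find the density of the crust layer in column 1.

Take the compensation level at the base of the deeper column (depth z_c below the surface of column 1) and equate Σ ρ_i t_i down to z_c; mantle fills any gap and the z_c terms cancel.
Column 1: 26400×ρ + (z_c − 26400)×3360
Column 2: 1640×0 + 3340×2810 + 18200×2850 + (z_c − 1640 − 21540)×3360
The z_c×3360 term appears on both sides and cancels. Collect the known terms of each column as K = Σ(ρt)_known − 3360 × (depth of known layers): K_1 = 0 − 3360×26400 = −88704000; K_2 = 61255400 − 3360×(1640 + 21540) = −16629400.
Balance: K_1 + 26400×ρ = K_2, so ρ = (K_2 − K_1)/26400 = 72074600/26400 = 2730 kg/m³.

2730 kg/m³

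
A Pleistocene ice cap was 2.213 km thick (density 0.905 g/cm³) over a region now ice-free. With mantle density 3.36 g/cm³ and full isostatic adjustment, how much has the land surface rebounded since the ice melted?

Removing the load lets mantle flow back in; uplift u satisfies ρ_ice t = ρ_m u.
u = t ρ_ice/ρ_m = 2.213 km × 0.905/3.36 = 0.596 km.

0.596 km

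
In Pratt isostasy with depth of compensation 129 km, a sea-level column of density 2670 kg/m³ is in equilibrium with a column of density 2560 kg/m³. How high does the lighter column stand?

5.54 km

ρ_ref D = ρ (D + h) → h = D (ρ_ref − ρ)/ρ.
h = 129 km × (2670 − 2560)/2560 = 5.54 km.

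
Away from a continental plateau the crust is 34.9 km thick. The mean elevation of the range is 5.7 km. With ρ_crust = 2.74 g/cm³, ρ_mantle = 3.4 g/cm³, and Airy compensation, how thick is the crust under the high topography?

Root depth r = h ρ_c / (ρ_m − ρ_c) = 5.7 km × 2.74 / 0.66 = 23.66 km.
Total thickness = T + h + r = 34.9 km + 5.7 km + 23.66 km = 64.3 km.

64.3 km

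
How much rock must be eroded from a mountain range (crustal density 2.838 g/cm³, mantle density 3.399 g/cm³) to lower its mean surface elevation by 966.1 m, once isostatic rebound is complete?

5850 m

Net drop Δ = e − u = e − e ρ_c/ρ_m = e (ρ_m − ρ_c)/ρ_m.
e = Δ ρ_m/(ρ_m − ρ_c) = 966.1 m × 3.399/0.561 = 5850 m.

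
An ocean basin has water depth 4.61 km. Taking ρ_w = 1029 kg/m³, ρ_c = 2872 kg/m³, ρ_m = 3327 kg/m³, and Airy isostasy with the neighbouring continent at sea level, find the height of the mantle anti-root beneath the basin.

For local isostatic compensation: replacing crust with seawater at the top is compensated by replacing crust with mantle at the base: d (ρ_c − ρ_w) = a (ρ_m − ρ_c).
a = d (ρ_c − ρ_w)/(ρ_m − ρ_c) = 4.61 km × 1843/455 = 18.7 km.

18.7 km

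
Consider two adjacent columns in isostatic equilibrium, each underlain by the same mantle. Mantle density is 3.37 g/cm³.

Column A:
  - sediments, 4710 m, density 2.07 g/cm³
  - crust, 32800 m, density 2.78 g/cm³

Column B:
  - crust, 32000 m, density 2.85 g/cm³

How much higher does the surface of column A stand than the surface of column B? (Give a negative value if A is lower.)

For any compensation level in the mantle, the mantle terms cancel and isostasy reduces to e = (Σt_A − Σt_B) − (Σ(ρt)_A − Σ(ρt)_B) / ρ_m.
Σt_A = 37510 m; Σt_B = 32000 m; Σ(ρt)_A = 100933.7; Σ(ρt)_B = 91200 (in m·g/cm³).
e = (37510 − 32000) − (100933.7 − 91200) / 3.37 = 2620 m.

2620 m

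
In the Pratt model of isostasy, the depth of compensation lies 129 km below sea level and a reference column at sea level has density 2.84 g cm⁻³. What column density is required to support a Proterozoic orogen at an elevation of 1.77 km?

2.8 g cm⁻³

Pratt balance: ρ_ref D = ρ (D + h).
ρ = ρ_ref D/(D + h) = 2.84 × 129 km/(129 km + 1.77 km) = 2.8 g cm⁻³.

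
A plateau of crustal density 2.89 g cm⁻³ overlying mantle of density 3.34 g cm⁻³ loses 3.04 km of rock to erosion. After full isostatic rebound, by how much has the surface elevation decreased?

0.41 km

Rebound u = e ρ_c/ρ_m = 3.04 km × 2.89/3.34 = 2.63 km.
Net surface drop = e − u = 3.04 km − 2.63 km = e (ρ_m − ρ_c)/ρ_m = 0.41 km.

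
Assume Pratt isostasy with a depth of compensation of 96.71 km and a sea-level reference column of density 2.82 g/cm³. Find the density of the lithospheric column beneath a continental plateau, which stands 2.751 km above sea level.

2.74 g/cm³

Pratt balance: ρ_ref D = ρ (D + h).
ρ = ρ_ref D/(D + h) = 2.82 × 96.71 km/(96.71 km + 2.751 km) = 2.74 g/cm³.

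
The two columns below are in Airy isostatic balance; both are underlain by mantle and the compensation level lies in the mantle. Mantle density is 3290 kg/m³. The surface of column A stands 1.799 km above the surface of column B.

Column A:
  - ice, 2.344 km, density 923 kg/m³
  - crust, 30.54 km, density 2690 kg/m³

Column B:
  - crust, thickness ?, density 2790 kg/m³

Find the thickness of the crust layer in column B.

Take the compensation level at the base of the deeper column (depth z_c below the surface of column A) and equate Σ ρ_i t_i down to z_c; mantle fills any gap and the z_c terms cancel.
Column A: 2.344×923 + 30.54×2690 + (z_c − 32.884)×3290
Column B: 1.799×0 + x×2790 + (z_c − 1.799 − 0 − x)×3290
The z_c×3290 term appears on both sides and cancels. Collect the known terms of each column as K = Σ(ρt)_known − 3290 × (depth of known layers): K_A = 84316.112 − 3290×32.884 = −23872.248; K_B = 0 − 3290×(1.799 + 0) = −5918.71.
Balance: K_A = K_B − x×(3290 − 2790), so x = (K_B − K_A)/(3290 − 2790) = 17953.5/500 = 35.9 km.

35.9 km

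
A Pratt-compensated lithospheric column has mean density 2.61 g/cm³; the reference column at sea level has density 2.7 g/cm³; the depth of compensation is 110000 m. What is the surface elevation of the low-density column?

3790 m

ρ_ref D = ρ (D + h) → h = D (ρ_ref − ρ)/ρ.
h = 110000 m × (2.7 − 2.61)/2.61 = 3790 m.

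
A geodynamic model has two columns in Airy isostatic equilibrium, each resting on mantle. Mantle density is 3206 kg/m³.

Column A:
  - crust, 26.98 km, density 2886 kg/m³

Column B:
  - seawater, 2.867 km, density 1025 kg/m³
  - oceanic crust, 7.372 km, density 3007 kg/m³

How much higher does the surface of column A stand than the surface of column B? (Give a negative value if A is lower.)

0.285 km

For any compensation level in the mantle, the mantle terms cancel and isostasy reduces to e = (Σt_A − Σt_B) − (Σ(ρt)_A − Σ(ρt)_B) / ρ_m.
Σt_A = 26.98 km; Σt_B = 10.239 km; Σ(ρt)_A = 77864.28; Σ(ρt)_B = 25106.279 (in km·kg/m³).
e = (26.98 − 10.239) − (77864.28 − 25106.279) / 3206 = 0.285 km.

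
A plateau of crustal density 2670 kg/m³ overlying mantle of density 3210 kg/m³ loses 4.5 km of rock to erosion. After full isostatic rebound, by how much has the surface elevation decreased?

0.757 km

Rebound u = e ρ_c/ρ_m = 4.5 km × 2670/3210 = 3.743 km.
Net surface drop = e − u = 4.5 km − 3.743 km = e (ρ_m − ρ_c)/ρ_m = 0.757 km.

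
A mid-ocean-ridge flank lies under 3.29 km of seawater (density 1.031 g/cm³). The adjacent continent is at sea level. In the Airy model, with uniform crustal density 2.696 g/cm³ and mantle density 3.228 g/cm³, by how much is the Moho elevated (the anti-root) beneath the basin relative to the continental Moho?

10.3 km

Equating mass per unit area of the two columns: replacing crust with seawater at the top is compensated by replacing crust with mantle at the base: d (ρ_c − ρ_w) = a (ρ_m − ρ_c).
a = d (ρ_c − ρ_w)/(ρ_m − ρ_c) = 3.29 km × 1.665/0.532 = 10.3 km.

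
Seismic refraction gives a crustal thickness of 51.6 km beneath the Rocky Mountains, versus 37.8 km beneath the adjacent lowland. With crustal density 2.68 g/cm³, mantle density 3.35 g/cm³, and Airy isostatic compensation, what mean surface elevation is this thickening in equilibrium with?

Excess crust Δ = 51.6 km − 37.8 km = 13.8 km, split between elevation h and root r with h + r = Δ.
Airy balance ρ_c h = (ρ_m − ρ_c) r gives r = h ρ_c/(ρ_m − ρ_c), so h (1 + ρ_c/(ρ_m − ρ_c)) = Δ, i.e. h = Δ (ρ_m − ρ_c)/ρ_m.
h = 13.8 km × 0.67/3.35 = 2.76 km.

2.76 km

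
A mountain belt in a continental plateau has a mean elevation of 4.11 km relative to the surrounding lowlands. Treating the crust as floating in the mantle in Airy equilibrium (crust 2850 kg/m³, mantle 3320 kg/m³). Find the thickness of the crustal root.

In Airy isostatic equilibrium: the weight of the topography is balanced by the buoyancy of the root, ρ_c h = (ρ_m − ρ_c) r.
r = h · ρ_c / (ρ_m − ρ_c) = 4.11 km × 2850 / (3320 − 2850) = 24.9 km.

24.9 km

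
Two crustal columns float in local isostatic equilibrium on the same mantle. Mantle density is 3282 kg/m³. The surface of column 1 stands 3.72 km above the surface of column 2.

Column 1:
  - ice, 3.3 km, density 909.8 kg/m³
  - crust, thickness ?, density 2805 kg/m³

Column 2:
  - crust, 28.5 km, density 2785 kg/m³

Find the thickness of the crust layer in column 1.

38.9 km

Take the compensation level at the base of the deeper column (depth z_c below the surface of column 1) and equate Σ ρ_i t_i down to z_c; mantle fills any gap and the z_c terms cancel.
Column 1: 3.3×909.8 + x×2805 + (z_c − 3.3 − x)×3282
Column 2: 3.72×0 + 28.5×2785 + (z_c − 3.72 − 28.5)×3282
The z_c×3282 term appears on both sides and cancels. Collect the known terms of each column as K = Σ(ρt)_known − 3282 × (depth of known layers): K_1 = 3002.34 − 3282×3.3 = −7828.26; K_2 = 79372.5 − 3282×(3.72 + 28.5) = −26373.54.
Balance: K_1 − x×(3282 − 2805) = K_2, so x = (K_1 − K_2)/(3282 − 2805) = 18545.3/477 = 38.9 km.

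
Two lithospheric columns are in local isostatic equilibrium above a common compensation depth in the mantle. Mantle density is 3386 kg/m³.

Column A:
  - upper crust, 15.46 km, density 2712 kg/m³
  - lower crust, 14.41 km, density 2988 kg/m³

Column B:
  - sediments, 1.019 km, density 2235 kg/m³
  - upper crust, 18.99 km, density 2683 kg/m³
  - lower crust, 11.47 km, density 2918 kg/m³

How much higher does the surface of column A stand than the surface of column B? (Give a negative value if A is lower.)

−1.1 km

For any compensation level in the mantle, the mantle terms cancel and isostasy reduces to e = (Σt_A − Σt_B) − (Σ(ρt)_A − Σ(ρt)_B) / ρ_m.
Σt_A = 29.87 km; Σt_B = 31.479 km; Σ(ρt)_A = 84984.6; Σ(ρt)_B = 86697.095 (in km·kg/m³).
e = (29.87 − 31.479) − (84984.6 − 86697.095) / 3386 = −1.1 km.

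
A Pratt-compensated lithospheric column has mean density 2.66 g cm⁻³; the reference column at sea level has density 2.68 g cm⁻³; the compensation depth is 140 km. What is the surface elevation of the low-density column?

1.05 km

ρ_ref D = ρ (D + h) → h = D (ρ_ref − ρ)/ρ.
h = 140 km × (2.68 − 2.66)/2.66 = 1.05 km.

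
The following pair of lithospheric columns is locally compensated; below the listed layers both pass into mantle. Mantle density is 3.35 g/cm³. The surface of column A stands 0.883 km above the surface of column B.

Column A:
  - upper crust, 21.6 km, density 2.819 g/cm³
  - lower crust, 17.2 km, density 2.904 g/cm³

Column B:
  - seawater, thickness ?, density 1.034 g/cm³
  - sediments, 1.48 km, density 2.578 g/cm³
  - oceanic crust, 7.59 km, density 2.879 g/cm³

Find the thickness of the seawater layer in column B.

Take the compensation level at the base of the deeper column (depth z_c below the surface of column A) and equate Σ ρ_i t_i down to z_c; mantle fills any gap and the z_c terms cancel.
Column A: 21.6×2.819 + 17.2×2.904 + (z_c − 38.8)×3.35
Column B: 0.883×0 + x×1.034 + 1.48×2.578 + 7.59×2.879 + (z_c − 0.883 − 9.07 − x)×3.35
The z_c×3.35 term appears on both sides and cancels. Collect the known terms of each column as K = Σ(ρt)_known − 3.35 × (depth of known layers): K_A = 110.8392 − 3.35×38.8 = −19.1408; K_B = 25.66705 − 3.35×(0.883 + 9.07) = −7.6755.
Balance: K_A = K_B − x×(3.35 − 1.034), so x = (K_B − K_A)/(3.35 − 1.034) = 11.4653/2.316 = 4.95 km.

4.95 km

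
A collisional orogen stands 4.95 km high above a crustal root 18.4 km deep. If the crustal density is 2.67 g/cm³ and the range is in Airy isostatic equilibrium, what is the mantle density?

Airy balance: ρ_c h = (ρ_m − ρ_c) r → ρ_m = ρ_c (1 + h/r).
ρ_m = 2.67 × (1 + 4.95 km/18.4 km) = 3.39 g/cm³.

3.39 g/cm³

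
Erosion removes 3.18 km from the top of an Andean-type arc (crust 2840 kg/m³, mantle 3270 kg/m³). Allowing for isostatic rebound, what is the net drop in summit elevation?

Rebound u = e ρ_c/ρ_m = 3.18 km × 2840/3270 = 2.762 km.
Net surface drop = e − u = 3.18 km − 2.762 km = e (ρ_m − ρ_c)/ρ_m = 0.418 km.

0.418 km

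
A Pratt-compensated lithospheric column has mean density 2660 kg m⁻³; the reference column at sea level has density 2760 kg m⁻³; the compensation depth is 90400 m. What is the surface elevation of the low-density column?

3400 m

ρ_ref D = ρ (D + h) → h = D (ρ_ref − ρ)/ρ.
h = 90400 m × (2760 − 2660)/2660 = 3400 m.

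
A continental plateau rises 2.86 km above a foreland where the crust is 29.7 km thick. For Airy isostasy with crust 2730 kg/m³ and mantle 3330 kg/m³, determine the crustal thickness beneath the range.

Root depth r = h ρ_c / (ρ_m − ρ_c) = 2.86 km × 2730 / 600 = 13.01 km.
Total thickness = T + h + r = 29.7 km + 2.86 km + 13.01 km = 45.6 km.

45.6 km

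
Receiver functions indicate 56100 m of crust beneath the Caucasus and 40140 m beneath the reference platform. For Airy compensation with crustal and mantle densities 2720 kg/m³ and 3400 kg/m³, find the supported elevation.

Excess crust Δ = 56100 m − 40140 m = 15960 m, split between elevation h and root r with h + r = Δ.
Airy balance ρ_c h = (ρ_m − ρ_c) r gives r = h ρ_c/(ρ_m − ρ_c), so h (1 + ρ_c/(ρ_m − ρ_c)) = Δ, i.e. h = Δ (ρ_m − ρ_c)/ρ_m.
h = 15960 m × 680/3400 = 3190 m.

3190 m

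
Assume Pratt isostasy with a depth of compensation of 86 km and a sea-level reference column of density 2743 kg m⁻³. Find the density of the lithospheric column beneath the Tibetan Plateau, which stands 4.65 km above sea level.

Pratt balance: ρ_ref D = ρ (D + h).
ρ = ρ_ref D/(D + h) = 2743 × 86 km/(86 km + 4.65 km) = 2600 kg m⁻³.

2600 kg m⁻³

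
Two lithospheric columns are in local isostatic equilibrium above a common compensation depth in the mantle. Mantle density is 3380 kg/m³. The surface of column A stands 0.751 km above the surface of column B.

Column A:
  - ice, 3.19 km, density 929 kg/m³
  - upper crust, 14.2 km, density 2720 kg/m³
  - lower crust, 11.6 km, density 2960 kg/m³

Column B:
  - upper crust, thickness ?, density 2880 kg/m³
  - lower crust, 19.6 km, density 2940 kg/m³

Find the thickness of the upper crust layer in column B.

21.8 km

Take the compensation level at the base of the deeper column (depth z_c below the surface of column A) and equate Σ ρ_i t_i down to z_c; mantle fills any gap and the z_c terms cancel.
Column A: 3.19×929 + 14.2×2720 + 11.6×2960 + (z_c − 28.99)×3380
Column B: 0.751×0 + x×2880 + 19.6×2940 + (z_c − 0.751 − 19.6 − x)×3380
The z_c×3380 term appears on both sides and cancels. Collect the known terms of each column as K = Σ(ρt)_known − 3380 × (depth of known layers): K_A = 75923.51 − 3380×28.99 = −22062.69; K_B = 57624 − 3380×(0.751 + 19.6) = −11162.38.
Balance: K_A = K_B − x×(3380 − 2880), so x = (K_B − K_A)/(3380 − 2880) = 10900.3/500 = 21.8 km.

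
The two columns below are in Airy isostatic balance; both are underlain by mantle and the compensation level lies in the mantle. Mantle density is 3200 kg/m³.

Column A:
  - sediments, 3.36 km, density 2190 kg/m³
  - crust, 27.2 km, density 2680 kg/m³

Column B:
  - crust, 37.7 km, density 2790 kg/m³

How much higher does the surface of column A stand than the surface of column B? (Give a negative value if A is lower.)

0.65 km

For any compensation level in the mantle, the mantle terms cancel and isostasy reduces to e = (Σt_A − Σt_B) − (Σ(ρt)_A − Σ(ρt)_B) / ρ_m.
Σt_A = 30.56 km; Σt_B = 37.7 km; Σ(ρt)_A = 80254.4; Σ(ρt)_B = 105183 (in km·kg/m³).
e = (30.56 − 37.7) − (80254.4 − 105183) / 3200 = 0.65 km.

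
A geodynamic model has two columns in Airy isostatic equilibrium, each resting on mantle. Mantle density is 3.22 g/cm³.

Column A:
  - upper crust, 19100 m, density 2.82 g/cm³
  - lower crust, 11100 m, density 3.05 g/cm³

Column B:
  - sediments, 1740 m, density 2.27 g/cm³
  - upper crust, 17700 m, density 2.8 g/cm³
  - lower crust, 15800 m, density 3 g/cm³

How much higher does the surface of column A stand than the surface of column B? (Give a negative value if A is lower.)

For any compensation level in the mantle, the mantle terms cancel and isostasy reduces to e = (Σt_A − Σt_B) − (Σ(ρt)_A − Σ(ρt)_B) / ρ_m.
Σt_A = 30200 m; Σt_B = 35240 m; Σ(ρt)_A = 87717; Σ(ρt)_B = 100909.8 (in m·g/cm³).
e = (30200 − 35240) − (87717 − 100909.8) / 3.22 = −943 m.

−943 m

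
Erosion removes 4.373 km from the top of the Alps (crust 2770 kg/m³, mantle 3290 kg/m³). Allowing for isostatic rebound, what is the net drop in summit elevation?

0.691 km

Rebound u = e ρ_c/ρ_m = 4.373 km × 2770/3290 = 3.682 km.
Net surface drop = e − u = 4.373 km − 3.682 km = e (ρ_m − ρ_c)/ρ_m = 0.691 km.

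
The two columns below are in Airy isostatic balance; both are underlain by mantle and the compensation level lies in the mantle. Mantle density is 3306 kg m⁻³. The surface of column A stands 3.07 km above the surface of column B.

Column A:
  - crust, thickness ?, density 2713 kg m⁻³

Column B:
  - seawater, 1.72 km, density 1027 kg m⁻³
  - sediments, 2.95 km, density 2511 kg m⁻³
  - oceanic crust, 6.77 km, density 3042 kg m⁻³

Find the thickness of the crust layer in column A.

30.7 km

Take the compensation level at the base of the deeper column (depth z_c below the surface of column A) and equate Σ ρ_i t_i down to z_c; mantle fills any gap and the z_c terms cancel.
Column A: x×2713 + (z_c − 0 − x)×3306
Column B: 3.07×0 + 1.72×1027 + 2.95×2511 + 6.77×3042 + (z_c − 3.07 − 11.44)×3306
The z_c×3306 term appears on both sides and cancels. Collect the known terms of each column as K = Σ(ρt)_known − 3306 × (depth of known layers): K_A = 0 − 3306×0 = 0; K_B = 29768.23 − 3306×(3.07 + 11.44) = −18201.83.
Balance: K_A − x×(3306 − 2713) = K_B, so x = (K_A − K_B)/(3306 − 2713) = 18201.8/593 = 30.7 km.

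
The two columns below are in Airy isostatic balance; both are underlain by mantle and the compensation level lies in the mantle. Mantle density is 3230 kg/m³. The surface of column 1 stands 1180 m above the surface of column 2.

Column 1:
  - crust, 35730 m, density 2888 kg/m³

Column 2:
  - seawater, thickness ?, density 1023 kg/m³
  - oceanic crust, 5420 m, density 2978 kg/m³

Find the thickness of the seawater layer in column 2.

3190 m

Take the compensation level at the base of the deeper column (depth z_c below the surface of column 1) and equate Σ ρ_i t_i down to z_c; mantle fills any gap and the z_c terms cancel.
Column 1: 35730×2888 + (z_c − 35730)×3230
Column 2: 1180×0 + x×1023 + 5420×2978 + (z_c − 1180 − 5420 − x)×3230
The z_c×3230 term appears on both sides and cancels. Collect the known terms of each column as K = Σ(ρt)_known − 3230 × (depth of known layers): K_1 = 103188240 − 3230×35730 = −12219660; K_2 = 16140760 − 3230×(1180 + 5420) = −5177240.
Balance: K_1 = K_2 − x×(3230 − 1023), so x = (K_2 − K_1)/(3230 − 1023) = 7042420/2207 = 3190 m.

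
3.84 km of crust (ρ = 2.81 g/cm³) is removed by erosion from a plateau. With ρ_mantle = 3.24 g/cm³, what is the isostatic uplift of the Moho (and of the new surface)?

3.33 km

Unloading: uplift u = e ρ_c/ρ_m = 3.84 km × 2.81/3.24 = 3.33 km.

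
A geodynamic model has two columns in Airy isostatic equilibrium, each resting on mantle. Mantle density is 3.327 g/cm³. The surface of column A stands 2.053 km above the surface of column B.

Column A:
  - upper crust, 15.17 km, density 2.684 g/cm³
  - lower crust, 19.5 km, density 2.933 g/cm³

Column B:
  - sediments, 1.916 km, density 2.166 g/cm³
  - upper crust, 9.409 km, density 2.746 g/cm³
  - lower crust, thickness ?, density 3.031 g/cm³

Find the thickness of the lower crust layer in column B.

9.85 km

Take the compensation level at the base of the deeper column (depth z_c below the surface of column A) and equate Σ ρ_i t_i down to z_c; mantle fills any gap and the z_c terms cancel.
Column A: 15.17×2.684 + 19.5×2.933 + (z_c − 34.67)×3.327
Column B: 2.053×0 + 1.916×2.166 + 9.409×2.746 + x×3.031 + (z_c − 2.053 − 11.325 − x)×3.327
The z_c×3.327 term appears on both sides and cancels. Collect the known terms of each column as K = Σ(ρt)_known − 3.327 × (depth of known layers): K_A = 97.90978 − 3.327×34.67 = −17.43731; K_B = 29.98717 − 3.327×(2.053 + 11.325) = −14.521436.
Balance: K_A = K_B − x×(3.327 − 3.031), so x = (K_B − K_A)/(3.327 − 3.031) = 2.91587/0.296 = 9.85 km.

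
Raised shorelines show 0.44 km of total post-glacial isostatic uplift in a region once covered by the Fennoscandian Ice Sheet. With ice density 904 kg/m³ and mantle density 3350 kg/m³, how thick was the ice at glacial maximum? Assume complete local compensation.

u = t ρ_ice/ρ_m → t = u ρ_m/ρ_ice = 0.44 km × 3350/904 = 1.63 km.

1.63 km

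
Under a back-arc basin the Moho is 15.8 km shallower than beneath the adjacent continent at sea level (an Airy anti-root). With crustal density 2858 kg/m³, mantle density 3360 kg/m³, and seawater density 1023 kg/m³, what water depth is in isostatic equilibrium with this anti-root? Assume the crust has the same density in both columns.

Replacing a thickness d of crust by seawater at the top must be balanced by replacing crust with mantle at the base: d (ρ_c − ρ_w) = a (ρ_m − ρ_c).
d = a (ρ_m − ρ_c)/(ρ_c − ρ_w) = 15.8 km × 502/1835 = 4.32 km.

4.32 km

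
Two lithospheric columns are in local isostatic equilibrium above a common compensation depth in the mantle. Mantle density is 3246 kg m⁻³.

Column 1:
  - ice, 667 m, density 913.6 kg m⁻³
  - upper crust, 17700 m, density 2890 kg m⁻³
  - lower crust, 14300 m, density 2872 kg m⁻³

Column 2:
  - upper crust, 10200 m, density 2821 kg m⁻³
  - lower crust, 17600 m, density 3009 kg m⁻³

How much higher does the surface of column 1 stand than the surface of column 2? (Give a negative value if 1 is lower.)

For any compensation level in the mantle, the mantle terms cancel and isostasy reduces to e = (Σt_1 − Σt_2) − (Σ(ρt)_1 − Σ(ρt)_2) / ρ_m.
Σt_1 = 32667 m; Σt_2 = 27800 m; Σ(ρt)_1 = 92831971.2; Σ(ρt)_2 = 81732600 (in m·kg m⁻³).
e = (32667 − 27800) − (92831971.2 − 81732600) / 3246 = 1450 m.

1450 m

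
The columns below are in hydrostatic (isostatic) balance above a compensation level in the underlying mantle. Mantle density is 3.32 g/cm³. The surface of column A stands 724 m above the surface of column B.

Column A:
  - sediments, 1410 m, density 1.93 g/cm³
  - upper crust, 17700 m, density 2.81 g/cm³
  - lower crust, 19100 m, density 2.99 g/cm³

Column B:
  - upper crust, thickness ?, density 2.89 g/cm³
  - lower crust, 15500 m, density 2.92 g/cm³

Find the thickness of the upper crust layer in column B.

20200 m

Take the compensation level at the base of the deeper column (depth z_c below the surface of column A) and equate Σ ρ_i t_i down to z_c; mantle fills any gap and the z_c terms cancel.
Column A: 1410×1.93 + 17700×2.81 + 19100×2.99 + (z_c − 38210)×3.32
Column B: 724×0 + x×2.89 + 15500×2.92 + (z_c − 724 − 15500 − x)×3.32
The z_c×3.32 term appears on both sides and cancels. Collect the known terms of each column as K = Σ(ρt)_known − 3.32 × (depth of known layers): K_A = 109567.3 − 3.32×38210 = −17289.9; K_B = 45260 − 3.32×(724 + 15500) = −8603.68.
Balance: K_A = K_B − x×(3.32 − 2.89), so x = (K_B − K_A)/(3.32 − 2.89) = 8686.22/0.43 = 20200 m.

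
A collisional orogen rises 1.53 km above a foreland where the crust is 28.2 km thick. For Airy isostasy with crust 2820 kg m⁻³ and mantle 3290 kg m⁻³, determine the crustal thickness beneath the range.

38.9 km

Root depth r = h ρ_c / (ρ_m − ρ_c) = 1.53 km × 2820 / 470 = 9.18 km.
Total thickness = T + h + r = 28.2 km + 1.53 km + 9.18 km = 38.9 km.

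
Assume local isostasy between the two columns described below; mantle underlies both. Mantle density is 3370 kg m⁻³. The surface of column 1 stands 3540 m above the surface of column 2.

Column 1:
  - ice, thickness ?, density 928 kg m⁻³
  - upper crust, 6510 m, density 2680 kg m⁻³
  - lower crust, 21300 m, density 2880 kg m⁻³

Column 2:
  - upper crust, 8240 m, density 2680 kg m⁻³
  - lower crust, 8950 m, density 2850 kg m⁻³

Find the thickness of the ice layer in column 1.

3010 m

Take the compensation level at the base of the deeper column (depth z_c below the surface of column 1) and equate Σ ρ_i t_i down to z_c; mantle fills any gap and the z_c terms cancel.
Column 1: x×928 + 6510×2680 + 21300×2880 + (z_c − 27810 − x)×3370
Column 2: 3540×0 + 8240×2680 + 8950×2850 + (z_c − 3540 − 17190)×3370
The z_c×3370 term appears on both sides and cancels. Collect the known terms of each column as K = Σ(ρt)_known − 3370 × (depth of known layers): K_1 = 78790800 − 3370×27810 = −14928900; K_2 = 47590700 − 3370×(3540 + 17190) = −22269400.
Balance: K_1 − x×(3370 − 928) = K_2, so x = (K_1 − K_2)/(3370 − 928) = 7340500/2442 = 3010 m.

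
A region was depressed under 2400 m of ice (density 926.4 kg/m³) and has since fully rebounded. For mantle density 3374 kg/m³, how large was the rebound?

Removing the load lets mantle flow back in; uplift u satisfies ρ_ice t = ρ_m u.
u = t ρ_ice/ρ_m = 2400 m × 926.4/3374 = 659 m.

659 m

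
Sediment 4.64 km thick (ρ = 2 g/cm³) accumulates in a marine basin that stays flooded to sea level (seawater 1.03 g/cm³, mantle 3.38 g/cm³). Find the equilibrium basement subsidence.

Submarine loading: the sediment displaces seawater, and the subsidence is in turn flooded, so s (ρ_m − ρ_w) = t (ρ_sed − ρ_w).
s = 4.64 km × (2 − 1.03) / (3.38 − 1.03) = 1.92 km.

1.92 km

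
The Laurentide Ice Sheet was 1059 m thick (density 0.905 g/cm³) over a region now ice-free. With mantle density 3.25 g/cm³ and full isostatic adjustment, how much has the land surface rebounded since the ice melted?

295 m

Removing the load lets mantle flow back in; uplift u satisfies ρ_ice t = ρ_m u.
u = t ρ_ice/ρ_m = 1059 m × 0.905/3.25 = 295 m.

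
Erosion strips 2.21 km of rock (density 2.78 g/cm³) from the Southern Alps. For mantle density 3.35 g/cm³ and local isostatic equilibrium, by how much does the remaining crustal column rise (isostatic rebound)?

Unloading: uplift u = e ρ_c/ρ_m = 2.21 km × 2.78/3.35 = 1.83 km.

1.83 km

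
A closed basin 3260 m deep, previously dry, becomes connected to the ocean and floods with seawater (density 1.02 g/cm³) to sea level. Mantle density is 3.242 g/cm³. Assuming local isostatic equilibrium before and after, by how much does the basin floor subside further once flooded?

After flooding the water column is d + s deep. Its weight must equal the weight of mantle displaced by the extra subsidence s: (d + s) ρ_w = s ρ_m.
s = d ρ_w / (ρ_m − ρ_w) = 3260 m × 1.02/(3.242 − 1.02) = 1500 m.

1500 m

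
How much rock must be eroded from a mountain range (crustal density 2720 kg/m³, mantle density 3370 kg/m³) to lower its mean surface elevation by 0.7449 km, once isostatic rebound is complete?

Net drop Δ = e − u = e − e ρ_c/ρ_m = e (ρ_m − ρ_c)/ρ_m.
e = Δ ρ_m/(ρ_m − ρ_c) = 0.7449 km × 3370/650 = 3.86 km.

3.86 km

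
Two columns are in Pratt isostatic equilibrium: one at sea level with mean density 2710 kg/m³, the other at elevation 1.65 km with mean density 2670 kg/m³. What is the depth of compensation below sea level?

ρ_ref D = ρ (D + h) → D (ρ_ref − ρ) = ρ h.
D = ρ h/(ρ_ref − ρ) = 2670 × 1.65 km/(2710 − 2670) = 110 km.

110 km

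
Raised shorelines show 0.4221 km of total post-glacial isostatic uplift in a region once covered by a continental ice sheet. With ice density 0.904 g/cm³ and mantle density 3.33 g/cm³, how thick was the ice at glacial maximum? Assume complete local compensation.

1.55 km

u = t ρ_ice/ρ_m → t = u ρ_m/ρ_ice = 0.4221 km × 3.33/0.904 = 1.55 km.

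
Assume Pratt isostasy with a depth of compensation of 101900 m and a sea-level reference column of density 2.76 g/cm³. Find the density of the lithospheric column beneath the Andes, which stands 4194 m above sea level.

2.65 g/cm³

Pratt balance: ρ_ref D = ρ (D + h).
ρ = ρ_ref D/(D + h) = 2.76 × 101900 m/(101900 m + 4194 m) = 2.65 g/cm³.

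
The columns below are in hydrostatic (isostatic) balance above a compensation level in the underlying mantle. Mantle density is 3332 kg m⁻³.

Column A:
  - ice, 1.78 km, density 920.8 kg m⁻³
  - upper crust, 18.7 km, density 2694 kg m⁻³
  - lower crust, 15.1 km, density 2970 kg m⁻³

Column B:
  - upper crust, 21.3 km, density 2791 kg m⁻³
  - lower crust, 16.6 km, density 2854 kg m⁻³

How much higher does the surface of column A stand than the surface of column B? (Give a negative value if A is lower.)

For any compensation level in the mantle, the mantle terms cancel and isostasy reduces to e = (Σt_A − Σt_B) − (Σ(ρt)_A − Σ(ρt)_B) / ρ_m.
Σt_A = 35.58 km; Σt_B = 37.9 km; Σ(ρt)_A = 96863.824; Σ(ρt)_B = 106824.7 (in km·kg m⁻³).
e = (35.58 − 37.9) − (96863.824 − 106824.7) / 3332 = 0.669 km.

0.669 km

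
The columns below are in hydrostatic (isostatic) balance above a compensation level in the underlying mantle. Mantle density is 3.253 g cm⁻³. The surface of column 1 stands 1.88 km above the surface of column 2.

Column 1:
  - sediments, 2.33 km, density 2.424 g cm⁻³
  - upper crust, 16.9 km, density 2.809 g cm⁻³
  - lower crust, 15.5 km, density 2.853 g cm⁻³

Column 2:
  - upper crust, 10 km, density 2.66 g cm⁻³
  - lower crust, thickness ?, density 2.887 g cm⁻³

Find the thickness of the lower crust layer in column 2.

9.81 km

Take the compensation level at the base of the deeper column (depth z_c below the surface of column 1) and equate Σ ρ_i t_i down to z_c; mantle fills any gap and the z_c terms cancel.
Column 1: 2.33×2.424 + 16.9×2.809 + 15.5×2.853 + (z_c − 34.73)×3.253
Column 2: 1.88×0 + 10×2.66 + x×2.887 + (z_c − 1.88 − 10 − x)×3.253
The z_c×3.253 term appears on both sides and cancels. Collect the known terms of each column as K = Σ(ρt)_known − 3.253 × (depth of known layers): K_1 = 97.34152 − 3.253×34.73 = −15.63517; K_2 = 26.6 − 3.253×(1.88 + 10) = −12.04564.
Balance: K_1 = K_2 − x×(3.253 − 2.887), so x = (K_2 − K_1)/(3.253 − 2.887) = 3.58953/0.366 = 9.81 km.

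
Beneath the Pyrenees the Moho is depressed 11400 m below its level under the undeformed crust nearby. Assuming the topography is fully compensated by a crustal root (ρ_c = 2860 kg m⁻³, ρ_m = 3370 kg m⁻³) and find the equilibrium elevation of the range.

2030 m

Balancing pressure at the compensation depth: ρ_c h = (ρ_m − ρ_c) r.
h = r (ρ_m − ρ_c) / ρ_c = 11400 m × (3370 − 2860) / 2860 = 2030 m.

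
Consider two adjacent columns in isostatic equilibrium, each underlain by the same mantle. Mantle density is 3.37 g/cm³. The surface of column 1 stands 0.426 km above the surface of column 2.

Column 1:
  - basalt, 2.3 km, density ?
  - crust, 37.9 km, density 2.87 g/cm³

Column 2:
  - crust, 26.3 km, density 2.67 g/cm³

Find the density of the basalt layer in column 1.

Take the compensation level at the base of the deeper column (depth z_c below the surface of column 1) and equate Σ ρ_i t_i down to z_c; mantle fills any gap and the z_c terms cancel.
Column 1: 2.3×ρ + 37.9×2.87 + (z_c − 40.2)×3.37
Column 2: 0.426×0 + 26.3×2.67 + (z_c − 0.426 − 26.3)×3.37
The z_c×3.37 term appears on both sides and cancels. Collect the known terms of each column as K = Σ(ρt)_known − 3.37 × (depth of known layers): K_1 = 108.773 − 3.37×40.2 = −26.701; K_2 = 70.221 − 3.37×(0.426 + 26.3) = −19.84562.
Balance: K_1 + 2.3×ρ = K_2, so ρ = (K_2 − K_1)/2.3 = 6.85538/2.3 = 2.98 g/cm³.

2.98 g/cm³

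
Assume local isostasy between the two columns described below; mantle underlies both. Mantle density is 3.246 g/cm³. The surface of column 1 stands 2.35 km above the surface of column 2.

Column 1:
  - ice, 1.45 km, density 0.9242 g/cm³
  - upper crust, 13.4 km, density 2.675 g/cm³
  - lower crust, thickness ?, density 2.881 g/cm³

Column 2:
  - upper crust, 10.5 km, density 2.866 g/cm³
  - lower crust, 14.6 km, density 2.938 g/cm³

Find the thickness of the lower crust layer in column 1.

14 km

Take the compensation level at the base of the deeper column (depth z_c below the surface of column 1) and equate Σ ρ_i t_i down to z_c; mantle fills any gap and the z_c terms cancel.
Column 1: 1.45×0.9242 + 13.4×2.675 + x×2.881 + (z_c − 14.85 − x)×3.246
Column 2: 2.35×0 + 10.5×2.866 + 14.6×2.938 + (z_c − 2.35 − 25.1)×3.246
The z_c×3.246 term appears on both sides and cancels. Collect the known terms of each column as K = Σ(ρt)_known − 3.246 × (depth of known layers): K_1 = 37.18509 − 3.246×14.85 = −11.01801; K_2 = 72.9878 − 3.246×(2.35 + 25.1) = −16.1149.
Balance: K_1 − x×(3.246 − 2.881) = K_2, so x = (K_1 − K_2)/(3.246 − 2.881) = 5.09689/0.365 = 14 km.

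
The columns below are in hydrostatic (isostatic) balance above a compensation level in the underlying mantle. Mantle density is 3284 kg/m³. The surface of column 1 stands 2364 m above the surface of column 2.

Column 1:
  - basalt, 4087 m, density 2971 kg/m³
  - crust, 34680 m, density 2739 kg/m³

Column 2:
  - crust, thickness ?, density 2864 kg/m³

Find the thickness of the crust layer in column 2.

29600 m

Take the compensation level at the base of the deeper column (depth z_c below the surface of column 1) and equate Σ ρ_i t_i down to z_c; mantle fills any gap and the z_c terms cancel.
Column 1: 4087×2971 + 34680×2739 + (z_c − 38767)×3284
Column 2: 2364×0 + x×2864 + (z_c − 2364 − 0 − x)×3284
The z_c×3284 term appears on both sides and cancels. Collect the known terms of each column as K = Σ(ρt)_known − 3284 × (depth of known layers): K_1 = 107130997 − 3284×38767 = −20179831; K_2 = 0 − 3284×(2364 + 0) = −7763376.
Balance: K_1 = K_2 − x×(3284 − 2864), so x = (K_2 − K_1)/(3284 − 2864) = 12416500/420 = 29600 m.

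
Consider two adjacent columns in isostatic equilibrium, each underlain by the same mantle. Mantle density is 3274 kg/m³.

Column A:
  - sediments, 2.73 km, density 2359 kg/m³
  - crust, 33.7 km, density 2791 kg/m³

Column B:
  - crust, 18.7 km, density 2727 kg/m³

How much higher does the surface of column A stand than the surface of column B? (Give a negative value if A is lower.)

2.61 km

For any compensation level in the mantle, the mantle terms cancel and isostasy reduces to e = (Σt_A − Σt_B) − (Σ(ρt)_A − Σ(ρt)_B) / ρ_m.
Σt_A = 36.43 km; Σt_B = 18.7 km; Σ(ρt)_A = 100496.77; Σ(ρt)_B = 50994.9 (in km·kg/m³).
e = (36.43 − 18.7) − (100496.77 − 50994.9) / 3274 = 2.61 km.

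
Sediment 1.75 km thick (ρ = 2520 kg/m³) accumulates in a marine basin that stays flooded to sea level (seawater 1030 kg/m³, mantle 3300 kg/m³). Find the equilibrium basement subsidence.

Submarine loading: the sediment displaces seawater, and the subsidence is in turn flooded, so s (ρ_m − ρ_w) = t (ρ_sed − ρ_w).
s = 1.75 km × (2520 − 1030) / (3300 − 1030) = 1.15 km.

1.15 km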